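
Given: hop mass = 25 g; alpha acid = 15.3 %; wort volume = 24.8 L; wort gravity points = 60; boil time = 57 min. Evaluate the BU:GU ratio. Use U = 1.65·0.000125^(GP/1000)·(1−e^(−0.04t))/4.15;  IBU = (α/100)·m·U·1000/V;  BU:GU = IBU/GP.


U = 1.65·0.000125^(60/1000)·(1−e^(−0.04·57))/4.15 = 0.2082
IBU = (15.3/100)·25·0.2082·1000/24.8 = 32.1047
BU:GU = 32.1047/60

0.5351


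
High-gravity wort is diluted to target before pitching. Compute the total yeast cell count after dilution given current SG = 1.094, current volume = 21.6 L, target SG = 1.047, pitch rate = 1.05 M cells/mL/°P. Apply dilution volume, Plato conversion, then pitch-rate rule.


V_w = V·((SG_c−1)/(SG_t−1)−1);  °P = 259 − 259/SG_t;  cells = rate·(V+V_w)·°P
V_w = 21.6·((1.094−1)/(1.047−1)−1) = 21.6000
V_final = 21.6 + 21.6000 = 43.2000
°P = 259 − 259/1.047 = 11.6266
cells = 1.05·43.2000·11.6266

527.3804 billion cells


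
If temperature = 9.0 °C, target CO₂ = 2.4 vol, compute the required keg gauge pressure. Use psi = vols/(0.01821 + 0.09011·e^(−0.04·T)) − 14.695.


psi = 2.4/(0.01821 + 0.09011·e^(−0.04·9.0)) − 14.695

14.9063 psi


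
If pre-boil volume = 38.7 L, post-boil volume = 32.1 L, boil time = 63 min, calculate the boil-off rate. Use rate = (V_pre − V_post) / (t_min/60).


rate = (38.7 − 32.1) / (63/60)

6.2857 L/hr


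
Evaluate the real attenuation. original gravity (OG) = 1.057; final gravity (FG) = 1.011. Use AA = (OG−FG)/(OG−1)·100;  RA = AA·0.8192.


AA = (1.057 − 1.011)/(1.057 − 1)·100 = 80.7018
RA = 80.7018·0.8192

66.1109 %


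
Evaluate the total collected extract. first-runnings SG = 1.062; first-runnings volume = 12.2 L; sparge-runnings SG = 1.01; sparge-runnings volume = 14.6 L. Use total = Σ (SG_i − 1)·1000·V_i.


first = (1.062 − 1)·1000·12.2 = 756.4000
sparge = (1.01 − 1)·1000·14.6 = 146.0000
total = 756.4000 + 146.0000

902.4000 gravity·L


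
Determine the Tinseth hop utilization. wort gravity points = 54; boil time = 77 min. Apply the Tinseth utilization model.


U = 1.65·0.000125^(GP/1000) · (1 − e^(−0.04·t))/4.15
bigness = 1.65·0.000125^(54/1000) = 1.0156
boil_factor = (1 − e^(−0.04·77))/4.15 = 0.2299
U = 1.0156 · 0.2299

0.2335


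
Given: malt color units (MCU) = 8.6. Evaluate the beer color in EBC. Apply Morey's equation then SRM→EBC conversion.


SRM = 1.4922·MCU^0.6859;  EBC = SRM·1.97
SRM = 1.4922·8.6^0.6859 = 6.5283
EBC = 6.5283·1.97

12.8607 EBC


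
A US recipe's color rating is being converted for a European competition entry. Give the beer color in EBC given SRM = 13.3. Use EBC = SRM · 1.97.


EBC = 13.3 · 1.97

26.2010 EBC


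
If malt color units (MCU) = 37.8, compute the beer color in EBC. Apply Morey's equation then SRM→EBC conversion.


SRM = 1.4922·MCU^0.6859;  EBC = SRM·1.97
SRM = 1.4922·37.8^0.6859 = 18.0231
EBC = 18.0231·1.97

35.5054 EBC


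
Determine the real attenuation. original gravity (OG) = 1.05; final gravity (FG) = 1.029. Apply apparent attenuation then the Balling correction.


AA = (OG−FG)/(OG−1)·100;  RA = AA·0.8192
AA = (1.05 − 1.029)/(1.05 − 1)·100 = 42.0000
RA = 42.0000·0.8192

34.4064 %


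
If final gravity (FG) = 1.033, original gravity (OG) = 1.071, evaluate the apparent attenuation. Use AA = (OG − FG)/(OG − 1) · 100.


AA = (1.071 − 1.033)/(1.071 − 1) · 100

53.5211 %


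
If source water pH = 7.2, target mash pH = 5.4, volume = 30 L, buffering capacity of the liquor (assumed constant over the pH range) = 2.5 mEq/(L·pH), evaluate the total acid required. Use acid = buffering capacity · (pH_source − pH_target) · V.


acid = 2.5 · (7.2 − 5.4) · 30

135.0000 mEq


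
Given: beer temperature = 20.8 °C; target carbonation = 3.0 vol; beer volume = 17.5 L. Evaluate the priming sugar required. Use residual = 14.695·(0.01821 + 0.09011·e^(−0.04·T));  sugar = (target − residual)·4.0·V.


residual = 14.695·(0.01821 + 0.09011·e^(−0.04·20.8)) = 0.8438
sugar = (3.0 − 0.8438)·4.0·17.5

150.9309 g


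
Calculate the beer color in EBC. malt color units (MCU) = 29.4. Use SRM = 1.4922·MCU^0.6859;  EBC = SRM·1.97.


SRM = 1.4922·29.4^0.6859 = 15.1693
EBC = 15.1693·1.97

29.8836 EBC


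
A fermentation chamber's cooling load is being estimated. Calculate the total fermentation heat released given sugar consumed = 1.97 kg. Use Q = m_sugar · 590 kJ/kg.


Q = 1.97 · 590

1162.3000 kJ


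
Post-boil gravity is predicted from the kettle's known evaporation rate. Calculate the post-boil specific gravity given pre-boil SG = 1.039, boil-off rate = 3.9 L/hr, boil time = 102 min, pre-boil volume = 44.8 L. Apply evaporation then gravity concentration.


V_post = V_pre − rate·(t/60);  SG_post = 1 + (SG_pre−1)·V_pre/V_post
V_post = 44.8 − 3.9·(102/60) = 38.1700
SG_post = 1 + (1.039 − 1)·44.8/38.1700

1.0458


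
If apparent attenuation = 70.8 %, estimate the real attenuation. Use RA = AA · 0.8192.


RA = 70.8 · 0.8192

57.9994 %


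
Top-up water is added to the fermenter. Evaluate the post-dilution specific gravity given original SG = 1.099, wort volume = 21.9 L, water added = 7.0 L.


SG_new = 1 + (SG_old − 1)·V_old/(V_old + V_water)
pts = (1.099 − 1)·1000·21.9/(21.9 + 7.0) = 75.0208
SG_new = 1 + 75.0208/1000

1.0750


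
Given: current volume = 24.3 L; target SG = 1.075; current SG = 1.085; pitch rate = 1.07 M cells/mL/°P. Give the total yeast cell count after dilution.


V_w = V·((SG_c−1)/(SG_t−1)−1);  °P = 259 − 259/SG_t;  cells = rate·(V+V_w)·°P
V_w = 24.3·((1.085−1)/(1.075−1)−1) = 3.2400
V_final = 24.3 + 3.2400 = 27.5400
°P = 259 − 259/1.075 = 18.0698
cells = 1.07·27.5400·18.0698

532.4763 billion cells


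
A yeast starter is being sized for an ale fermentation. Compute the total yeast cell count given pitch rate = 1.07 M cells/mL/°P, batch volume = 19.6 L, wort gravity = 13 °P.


cells (billions) = rate · V_L · °P
cells = 1.07 · 19.6 · 13

272.6360 billion cells


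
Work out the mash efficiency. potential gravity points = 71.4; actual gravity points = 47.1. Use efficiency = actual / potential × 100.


efficiency = 47.1 / 71.4 × 100

65.9664 %


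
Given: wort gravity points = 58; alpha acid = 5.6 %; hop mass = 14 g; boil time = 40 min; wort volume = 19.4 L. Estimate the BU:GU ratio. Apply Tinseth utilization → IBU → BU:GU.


U = 1.65·0.000125^(GP/1000)·(1−e^(−0.04t))/4.15;  IBU = (α/100)·m·U·1000/V;  BU:GU = IBU/GP
U = 1.65·0.000125^(58/1000)·(1−e^(−0.04·40))/4.15 = 0.1884
IBU = (5.6/100)·14·0.1884·1000/19.4 = 7.6143
BU:GU = 7.6143/58

0.1313


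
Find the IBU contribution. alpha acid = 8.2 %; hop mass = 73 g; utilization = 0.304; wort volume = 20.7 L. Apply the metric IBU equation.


IBU = (α/100)·mass·U·1000 / V
IBU = (8.2/100)·73·0.304·1000 / 20.7

87.9103 IBU


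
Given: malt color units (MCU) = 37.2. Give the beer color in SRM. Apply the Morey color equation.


SRM = 1.4922 · MCU^0.6859
SRM = 1.4922 · 37.2^0.6859

17.8264 SRM


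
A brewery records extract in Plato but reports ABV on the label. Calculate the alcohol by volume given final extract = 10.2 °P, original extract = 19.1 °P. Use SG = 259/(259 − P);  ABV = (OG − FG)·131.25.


OG = 259/(259 − 19.1) = 1.0796
FG = 259/(259 − 10.2) = 1.0410
ABV = (1.0796 − 1.0410)·131.25

5.0688 % ABV


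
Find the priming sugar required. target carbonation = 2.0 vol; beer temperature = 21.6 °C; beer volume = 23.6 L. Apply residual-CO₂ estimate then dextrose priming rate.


residual = 14.695·(0.01821 + 0.09011·e^(−0.04·T));  sugar = (target − residual)·4.0·V
residual = 14.695·(0.01821 + 0.09011·e^(−0.04·21.6)) = 0.8257
sugar = (2.0 − 0.8257)·4.0·23.6

110.8543 g


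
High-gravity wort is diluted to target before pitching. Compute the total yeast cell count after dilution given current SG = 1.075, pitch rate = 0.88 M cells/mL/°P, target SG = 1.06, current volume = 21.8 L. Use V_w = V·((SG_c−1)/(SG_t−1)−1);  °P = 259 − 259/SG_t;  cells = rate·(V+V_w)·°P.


V_w = 21.8·((1.075−1)/(1.06−1)−1) = 5.4500
V_final = 21.8 + 5.4500 = 27.2500
°P = 259 − 259/1.06 = 14.6604
cells = 0.88·27.2500·14.6604

351.5558 billion cells


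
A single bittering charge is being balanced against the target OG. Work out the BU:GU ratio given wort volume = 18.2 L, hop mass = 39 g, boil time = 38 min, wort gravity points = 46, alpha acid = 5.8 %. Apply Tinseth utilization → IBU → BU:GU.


U = 1.65·0.000125^(GP/1000)·(1−e^(−0.04t))/4.15;  IBU = (α/100)·m·U·1000/V;  BU:GU = IBU/GP
U = 1.65·0.000125^(46/1000)·(1−e^(−0.04·38))/4.15 = 0.2054
IBU = (5.8/100)·39·0.2054·1000/18.2 = 25.5344
BU:GU = 25.5344/46

0.5551


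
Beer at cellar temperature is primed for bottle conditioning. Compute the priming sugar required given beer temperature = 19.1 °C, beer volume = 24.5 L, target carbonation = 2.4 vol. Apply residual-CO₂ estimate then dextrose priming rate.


residual = 14.695·(0.01821 + 0.09011·e^(−0.04·T));  sugar = (target − residual)·4.0·V
residual = 14.695·(0.01821 + 0.09011·e^(−0.04·19.1)) = 0.8844
sugar = (2.4 − 0.8844)·4.0·24.5

148.5296 g


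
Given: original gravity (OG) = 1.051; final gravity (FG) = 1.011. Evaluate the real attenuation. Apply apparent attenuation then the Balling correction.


AA = (OG−FG)/(OG−1)·100;  RA = AA·0.8192
AA = (1.051 − 1.011)/(1.051 − 1)·100 = 78.4314
RA = 78.4314·0.8192

64.2510 %


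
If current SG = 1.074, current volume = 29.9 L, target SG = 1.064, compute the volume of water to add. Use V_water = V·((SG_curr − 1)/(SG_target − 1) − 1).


V_water = 29.9·((1.074 − 1)/(1.064 − 1) − 1)

4.6719 L


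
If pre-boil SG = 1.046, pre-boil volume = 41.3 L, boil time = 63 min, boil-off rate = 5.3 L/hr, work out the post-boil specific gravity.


V_post = V_pre − rate·(t/60);  SG_post = 1 + (SG_pre−1)·V_pre/V_post
V_post = 41.3 − 5.3·(63/60) = 35.7350
SG_post = 1 + (1.046 − 1)·41.3/35.7350

1.0532


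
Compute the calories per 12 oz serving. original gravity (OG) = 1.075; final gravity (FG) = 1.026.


ABW = (OG−FG)·131.25·0.79/FG;  °P = 259 − 259/SG (for OG→OE and FG→AE);  RE = 0.1808·OE + 0.8192·AE;  Cal = (6.9·ABW + 4·(RE−0.1))·FG·3.55
ABW = (1.075 − 1.026)·131.25·0.79/1.026 = 4.9519
OE = 259 − 259/1.075 = 18.0698 °P
AE = 259 − 259/1.026 = 6.5634 °P
RE = 0.1808·18.0698 + 0.8192·6.5634 = 8.6437 °P
Cal = (6.9·4.9519 + 4·(8.6437−0.1))·1.026·3.55

248.9265 kcal


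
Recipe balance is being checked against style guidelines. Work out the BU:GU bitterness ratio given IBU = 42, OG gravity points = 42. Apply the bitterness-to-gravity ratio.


BU:GU = IBU / OG_points
BU:GU = 42 / 42

1.0000


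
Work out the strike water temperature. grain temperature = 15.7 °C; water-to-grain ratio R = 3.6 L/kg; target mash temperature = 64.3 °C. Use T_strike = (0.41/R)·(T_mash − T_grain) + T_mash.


T_strike = (0.41/3.6)·(64.3 − 15.7) + 64.3

69.8350 °C


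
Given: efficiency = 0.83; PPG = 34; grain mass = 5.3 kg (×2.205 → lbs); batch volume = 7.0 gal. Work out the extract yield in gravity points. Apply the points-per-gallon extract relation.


points = lbs × PPG × eff / vol
lbs = 5.3 × 2.205 = 11.6865
points = 11.6865 × 34 × 0.83 / 7.0

47.1133 points


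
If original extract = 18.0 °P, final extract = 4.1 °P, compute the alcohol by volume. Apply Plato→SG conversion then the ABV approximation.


SG = 259/(259 − P);  ABV = (OG − FG)·131.25
OG = 259/(259 − 18.0) = 1.0747
FG = 259/(259 − 4.1) = 1.0161
ABV = (1.0747 − 1.0161)·131.25

7.6918 % ABV


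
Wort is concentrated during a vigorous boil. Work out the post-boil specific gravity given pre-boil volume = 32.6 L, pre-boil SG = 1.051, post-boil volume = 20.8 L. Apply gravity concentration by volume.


SG_post = 1 + (SG_pre − 1)·V_pre/V_post
pts_pre = (1.051 − 1)·1000 = 51.0000
pts_post = 51.0000·32.6/20.8 = 79.9327
SG_post = 1 + 79.9327/1000

1.0799


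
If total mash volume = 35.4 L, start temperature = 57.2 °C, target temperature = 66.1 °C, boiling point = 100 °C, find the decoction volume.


V_dec = V_total·(T_target − T_start)/(T_boil − T_start)
V_dec = 35.4·(66.1 − 57.2)/(100 − 57.2)

7.3612 L


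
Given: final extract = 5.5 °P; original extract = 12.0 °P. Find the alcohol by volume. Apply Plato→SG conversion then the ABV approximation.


SG = 259/(259 − P);  ABV = (OG − FG)·131.25
OG = 259/(259 − 12.0) = 1.0486
FG = 259/(259 − 5.5) = 1.0217
ABV = (1.0486 − 1.0217)·131.25

3.5289 % ABV


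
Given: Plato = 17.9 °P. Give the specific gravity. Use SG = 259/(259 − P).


SG = 259/(259 − 17.9)

1.0742


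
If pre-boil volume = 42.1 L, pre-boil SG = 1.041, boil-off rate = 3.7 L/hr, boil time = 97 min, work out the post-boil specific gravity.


V_post = V_pre − rate·(t/60);  SG_post = 1 + (SG_pre−1)·V_pre/V_post
V_post = 42.1 − 3.7·(97/60) = 36.1183
SG_post = 1 + (1.041 − 1)·42.1/36.1183

1.0478


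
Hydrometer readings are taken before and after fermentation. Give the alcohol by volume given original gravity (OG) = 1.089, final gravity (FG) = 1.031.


ABV = (OG − FG) · 131.25
ABV = (1.089 − 1.031) · 131.25

7.6125 % ABV


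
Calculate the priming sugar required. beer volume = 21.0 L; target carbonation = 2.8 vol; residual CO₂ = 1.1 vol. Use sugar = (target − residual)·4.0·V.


sugar = (2.8 − 1.1)·4.0·21.0

142.8000 g


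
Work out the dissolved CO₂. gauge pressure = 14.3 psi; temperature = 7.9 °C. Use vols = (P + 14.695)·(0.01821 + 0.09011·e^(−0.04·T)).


vols = (14.3 + 14.695)·(0.01821 + 0.09011·e^(−0.04·7.9))

2.4328 volumes


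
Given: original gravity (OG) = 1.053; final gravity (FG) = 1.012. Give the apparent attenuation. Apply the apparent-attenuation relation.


AA = (OG − FG)/(OG − 1) · 100
AA = (1.053 − 1.012)/(1.053 − 1) · 100

77.3585 %


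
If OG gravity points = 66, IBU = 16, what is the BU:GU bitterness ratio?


BU:GU = IBU / OG_points
BU:GU = 16 / 66

0.2424


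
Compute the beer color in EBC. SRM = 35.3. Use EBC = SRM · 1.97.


EBC = 35.3 · 1.97

69.5410 EBC


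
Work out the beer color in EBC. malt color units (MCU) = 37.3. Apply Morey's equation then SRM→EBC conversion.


SRM = 1.4922·MCU^0.6859;  EBC = SRM·1.97
SRM = 1.4922·37.3^0.6859 = 17.8592
EBC = 17.8592·1.97

35.1826 EBC


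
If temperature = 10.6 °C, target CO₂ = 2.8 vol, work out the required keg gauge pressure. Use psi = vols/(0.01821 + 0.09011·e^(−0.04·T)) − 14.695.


psi = 2.8/(0.01821 + 0.09011·e^(−0.04·10.6)) − 14.695

21.5838 psi


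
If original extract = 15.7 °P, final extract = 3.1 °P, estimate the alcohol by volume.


SG = 259/(259 − P);  ABV = (OG − FG)·131.25
OG = 259/(259 − 15.7) = 1.0645
FG = 259/(259 − 3.1) = 1.0121
ABV = (1.0645 − 1.0121)·131.25

6.8795 % ABV


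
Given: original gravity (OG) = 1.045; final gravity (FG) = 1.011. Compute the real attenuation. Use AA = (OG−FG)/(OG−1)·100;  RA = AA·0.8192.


AA = (1.045 − 1.011)/(1.045 − 1)·100 = 75.5556
RA = 75.5556·0.8192

61.8951 %


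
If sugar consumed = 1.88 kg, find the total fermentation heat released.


Q = m_sugar · 590 kJ/kg
Q = 1.88 · 590

1109.2000 kJ


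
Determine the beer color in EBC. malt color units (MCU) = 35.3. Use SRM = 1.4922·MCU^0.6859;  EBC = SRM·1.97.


SRM = 1.4922·35.3^0.6859 = 17.1967
EBC = 17.1967·1.97

33.8775 EBC


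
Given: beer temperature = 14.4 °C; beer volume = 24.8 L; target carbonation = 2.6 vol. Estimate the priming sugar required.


residual = 14.695·(0.01821 + 0.09011·e^(−0.04·T));  sugar = (target − residual)·4.0·V
residual = 14.695·(0.01821 + 0.09011·e^(−0.04·14.4)) = 1.0120
sugar = (2.6 − 1.0120)·4.0·24.8

157.5330 g


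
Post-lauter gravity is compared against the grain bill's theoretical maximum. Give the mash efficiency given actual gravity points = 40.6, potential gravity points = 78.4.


efficiency = actual / potential × 100
efficiency = 40.6 / 78.4 × 100

51.7857 %


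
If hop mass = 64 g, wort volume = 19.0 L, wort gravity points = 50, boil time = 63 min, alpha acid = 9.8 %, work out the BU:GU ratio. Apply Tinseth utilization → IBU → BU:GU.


U = 1.65·0.000125^(GP/1000)·(1−e^(−0.04t))/4.15;  IBU = (α/100)·m·U·1000/V;  BU:GU = IBU/GP
U = 1.65·0.000125^(50/1000)·(1−e^(−0.04·63))/4.15 = 0.2333
IBU = (9.8/100)·64·0.2333·1000/19.0 = 77.0025
BU:GU = 77.0025/50

1.5400


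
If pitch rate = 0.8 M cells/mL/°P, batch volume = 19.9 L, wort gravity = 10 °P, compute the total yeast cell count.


cells (billions) = rate · V_L · °P
cells = 0.8 · 19.9 · 10

159.2000 billion cells


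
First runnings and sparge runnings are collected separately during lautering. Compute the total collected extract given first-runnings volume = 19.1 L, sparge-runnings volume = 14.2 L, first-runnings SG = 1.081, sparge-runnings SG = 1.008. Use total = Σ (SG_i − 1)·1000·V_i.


first = (1.081 − 1)·1000·19.1 = 1547.1000
sparge = (1.008 − 1)·1000·14.2 = 113.6000
total = 1547.1000 + 113.6000

1660.7000 gravity·L


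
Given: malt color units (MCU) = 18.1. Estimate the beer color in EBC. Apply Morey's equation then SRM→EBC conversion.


SRM = 1.4922·MCU^0.6859;  EBC = SRM·1.97
SRM = 1.4922·18.1^0.6859 = 10.8760
EBC = 10.8760·1.97

21.4257 EBC


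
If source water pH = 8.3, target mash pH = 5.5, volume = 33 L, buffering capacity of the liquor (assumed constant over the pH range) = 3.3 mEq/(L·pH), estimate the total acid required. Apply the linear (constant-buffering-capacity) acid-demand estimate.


acid = buffering capacity · (pH_source − pH_target) · V
acid = 3.3 · (8.3 − 5.5) · 33

304.9200 mEq


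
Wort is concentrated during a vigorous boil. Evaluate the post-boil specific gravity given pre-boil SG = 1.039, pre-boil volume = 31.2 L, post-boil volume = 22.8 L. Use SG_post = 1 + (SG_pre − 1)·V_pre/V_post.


pts_pre = (1.039 − 1)·1000 = 39.0000
pts_post = 39.0000·31.2/22.8 = 53.3684
SG_post = 1 + 53.3684/1000

1.0534


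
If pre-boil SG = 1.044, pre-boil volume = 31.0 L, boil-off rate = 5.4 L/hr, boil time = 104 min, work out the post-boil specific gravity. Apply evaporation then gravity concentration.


V_post = V_pre − rate·(t/60);  SG_post = 1 + (SG_pre−1)·V_pre/V_post
V_post = 31.0 − 5.4·(104/60) = 21.6400
SG_post = 1 + (1.044 − 1)·31.0/21.6400

1.0630


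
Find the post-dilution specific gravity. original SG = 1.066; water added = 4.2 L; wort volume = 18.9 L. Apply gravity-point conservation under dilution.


SG_new = 1 + (SG_old − 1)·V_old/(V_old + V_water)
pts = (1.066 − 1)·1000·18.9/(18.9 + 4.2) = 54.0000
SG_new = 1 + 54.0000/1000

1.0540


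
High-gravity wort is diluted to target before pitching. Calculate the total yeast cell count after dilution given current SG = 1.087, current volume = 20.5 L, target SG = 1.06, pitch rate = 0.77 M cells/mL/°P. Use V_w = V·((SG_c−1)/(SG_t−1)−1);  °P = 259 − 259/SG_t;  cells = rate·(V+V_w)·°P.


V_w = 20.5·((1.087−1)/(1.06−1)−1) = 9.2250
V_final = 20.5 + 9.2250 = 29.7250
°P = 259 − 259/1.06 = 14.6604
cells = 0.77·29.7250·14.6604

335.5504 billion cells


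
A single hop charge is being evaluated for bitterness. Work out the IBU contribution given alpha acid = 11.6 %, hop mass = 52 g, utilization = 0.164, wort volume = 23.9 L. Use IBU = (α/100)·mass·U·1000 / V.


IBU = (11.6/100)·52·0.164·1000 / 23.9

41.3911 IBU


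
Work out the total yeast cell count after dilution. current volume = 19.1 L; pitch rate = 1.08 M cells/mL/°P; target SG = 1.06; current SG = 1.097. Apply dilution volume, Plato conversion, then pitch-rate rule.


V_w = V·((SG_c−1)/(SG_t−1)−1);  °P = 259 − 259/SG_t;  cells = rate·(V+V_w)·°P
V_w = 19.1·((1.097−1)/(1.06−1)−1) = 11.7783
V_final = 19.1 + 11.7783 = 30.8783
°P = 259 − 259/1.06 = 14.6604
cells = 1.08·30.8783·14.6604

488.9031 billion cells


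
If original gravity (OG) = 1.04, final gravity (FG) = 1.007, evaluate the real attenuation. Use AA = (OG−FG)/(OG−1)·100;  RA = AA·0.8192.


AA = (1.04 − 1.007)/(1.04 − 1)·100 = 82.5000
RA = 82.5000·0.8192

67.5840 %


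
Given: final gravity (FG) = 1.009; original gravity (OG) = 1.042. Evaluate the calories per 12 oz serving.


ABW = (OG−FG)·131.25·0.79/FG;  °P = 259 − 259/SG (for OG→OE and FG→AE);  RE = 0.1808·OE + 0.8192·AE;  Cal = (6.9·ABW + 4·(RE−0.1))·FG·3.55
ABW = (1.042 − 1.009)·131.25·0.79/1.009 = 3.3912
OE = 259 − 259/1.042 = 10.4395 °P
AE = 259 − 259/1.009 = 2.3102 °P
RE = 0.1808·10.4395 + 0.8192·2.3102 = 3.7800 °P
Cal = (6.9·3.3912 + 4·(3.7800−0.1))·1.009·3.55

136.5404 kcal


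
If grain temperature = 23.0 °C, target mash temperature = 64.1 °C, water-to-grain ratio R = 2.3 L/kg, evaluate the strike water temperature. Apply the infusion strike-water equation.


T_strike = (0.41/R)·(T_mash − T_grain) + T_mash
T_strike = (0.41/2.3)·(64.1 − 23.0) + 64.1

71.4265 °C


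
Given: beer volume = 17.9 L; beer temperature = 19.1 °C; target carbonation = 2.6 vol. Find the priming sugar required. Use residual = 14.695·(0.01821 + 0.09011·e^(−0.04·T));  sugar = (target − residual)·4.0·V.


residual = 14.695·(0.01821 + 0.09011·e^(−0.04·19.1)) = 0.8844
sugar = (2.6 − 0.8844)·4.0·17.9

122.8375 g


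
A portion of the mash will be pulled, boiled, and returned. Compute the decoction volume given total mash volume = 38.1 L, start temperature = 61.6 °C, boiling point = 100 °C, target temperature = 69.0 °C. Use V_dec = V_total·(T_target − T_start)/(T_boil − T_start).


V_dec = 38.1·(69.0 − 61.6)/(100 − 61.6)

7.3422 L


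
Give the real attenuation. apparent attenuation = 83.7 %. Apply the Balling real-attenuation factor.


RA = AA · 0.8192
RA = 83.7 · 0.8192

68.5670 %


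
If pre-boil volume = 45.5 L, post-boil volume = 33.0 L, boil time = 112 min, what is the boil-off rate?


rate = (V_pre − V_post) / (t_min/60)
rate = (45.5 − 33.0) / (112/60)

6.6964 L/hr


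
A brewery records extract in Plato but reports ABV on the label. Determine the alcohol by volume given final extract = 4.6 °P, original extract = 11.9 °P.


SG = 259/(259 − P);  ABV = (OG − FG)·131.25
OG = 259/(259 − 11.9) = 1.0482
FG = 259/(259 − 4.6) = 1.0181
ABV = (1.0482 − 1.0181)·131.25

3.9476 % ABV


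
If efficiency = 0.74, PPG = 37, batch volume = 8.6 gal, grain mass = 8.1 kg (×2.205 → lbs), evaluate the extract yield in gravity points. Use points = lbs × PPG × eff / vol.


lbs = 8.1 × 2.205 = 17.8605
points = 17.8605 × 37 × 0.74 / 8.6

56.8628 points


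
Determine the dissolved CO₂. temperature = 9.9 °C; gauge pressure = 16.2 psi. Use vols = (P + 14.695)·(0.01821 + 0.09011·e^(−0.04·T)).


vols = (16.2 + 14.695)·(0.01821 + 0.09011·e^(−0.04·9.9))

2.4362 volumes


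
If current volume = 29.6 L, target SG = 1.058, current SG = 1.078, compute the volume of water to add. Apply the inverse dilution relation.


V_water = V·((SG_curr − 1)/(SG_target − 1) − 1)
V_water = 29.6·((1.078 − 1)/(1.058 − 1) − 1)

10.2069 L


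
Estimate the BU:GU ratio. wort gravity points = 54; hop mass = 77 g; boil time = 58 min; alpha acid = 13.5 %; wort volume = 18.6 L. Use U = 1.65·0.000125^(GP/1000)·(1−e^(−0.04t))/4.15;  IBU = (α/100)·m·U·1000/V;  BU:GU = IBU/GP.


U = 1.65·0.000125^(54/1000)·(1−e^(−0.04·58))/4.15 = 0.2207
IBU = (13.5/100)·77·0.2207·1000/18.6 = 123.3262
BU:GU = 123.3262/54

2.2838


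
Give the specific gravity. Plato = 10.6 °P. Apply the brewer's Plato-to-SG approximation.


SG = 259/(259 − P)
SG = 259/(259 − 10.6)

1.0427


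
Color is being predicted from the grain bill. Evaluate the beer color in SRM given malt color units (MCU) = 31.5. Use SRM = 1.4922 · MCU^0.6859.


SRM = 1.4922 · 31.5^0.6859

15.9044 SRM


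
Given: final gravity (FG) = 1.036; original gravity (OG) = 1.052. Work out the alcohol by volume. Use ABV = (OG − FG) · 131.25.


ABV = (1.052 − 1.036) · 131.25

2.1000 % ABV


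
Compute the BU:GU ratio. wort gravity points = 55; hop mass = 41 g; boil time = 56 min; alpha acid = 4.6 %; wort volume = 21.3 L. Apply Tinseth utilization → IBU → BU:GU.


U = 1.65·0.000125^(GP/1000)·(1−e^(−0.04t))/4.15;  IBU = (α/100)·m·U·1000/V;  BU:GU = IBU/GP
U = 1.65·0.000125^(55/1000)·(1−e^(−0.04·56))/4.15 = 0.2167
IBU = (4.6/100)·41·0.2167·1000/21.3 = 19.1886
BU:GU = 19.1886/55

0.3489


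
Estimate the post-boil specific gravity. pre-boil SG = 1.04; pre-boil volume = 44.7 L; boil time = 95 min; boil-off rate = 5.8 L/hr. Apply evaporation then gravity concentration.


V_post = V_pre − rate·(t/60);  SG_post = 1 + (SG_pre−1)·V_pre/V_post
V_post = 44.7 − 5.8·(95/60) = 35.5167
SG_post = 1 + (1.04 − 1)·44.7/35.5167

1.0503


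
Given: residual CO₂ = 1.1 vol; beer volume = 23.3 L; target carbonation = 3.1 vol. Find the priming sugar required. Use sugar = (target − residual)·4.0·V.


sugar = (3.1 − 1.1)·4.0·23.3

186.4000 g


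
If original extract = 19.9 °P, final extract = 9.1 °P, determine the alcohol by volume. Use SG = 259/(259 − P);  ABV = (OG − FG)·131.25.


OG = 259/(259 − 19.9) = 1.0832
FG = 259/(259 − 9.1) = 1.0364
ABV = (1.0832 − 1.0364)·131.25

6.1444 % ABV


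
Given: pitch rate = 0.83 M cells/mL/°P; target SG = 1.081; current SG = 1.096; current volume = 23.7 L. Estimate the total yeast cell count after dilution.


V_w = V·((SG_c−1)/(SG_t−1)−1);  °P = 259 − 259/SG_t;  cells = rate·(V+V_w)·°P
V_w = 23.7·((1.096−1)/(1.081−1)−1) = 4.3889
V_final = 23.7 + 4.3889 = 28.0889
°P = 259 − 259/1.081 = 19.4070
cells = 0.83·28.0889·19.4070

452.4512 billion cells


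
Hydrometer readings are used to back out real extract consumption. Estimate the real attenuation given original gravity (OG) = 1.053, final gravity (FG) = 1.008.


AA = (OG−FG)/(OG−1)·100;  RA = AA·0.8192
AA = (1.053 − 1.008)/(1.053 − 1)·100 = 84.9057
RA = 84.9057·0.8192

69.5547 %


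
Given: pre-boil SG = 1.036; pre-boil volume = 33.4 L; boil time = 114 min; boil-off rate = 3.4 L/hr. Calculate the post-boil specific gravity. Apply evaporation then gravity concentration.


V_post = V_pre − rate·(t/60);  SG_post = 1 + (SG_pre−1)·V_pre/V_post
V_post = 33.4 − 3.4·(114/60) = 26.9400
SG_post = 1 + (1.036 − 1)·33.4/26.9400

1.0446


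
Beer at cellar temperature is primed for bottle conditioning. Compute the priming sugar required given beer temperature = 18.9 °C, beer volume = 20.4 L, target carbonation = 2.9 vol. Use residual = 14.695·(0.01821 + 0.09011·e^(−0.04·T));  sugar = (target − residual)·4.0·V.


residual = 14.695·(0.01821 + 0.09011·e^(−0.04·18.9)) = 0.8893
sugar = (2.9 − 0.8893)·4.0·20.4

164.0694 g


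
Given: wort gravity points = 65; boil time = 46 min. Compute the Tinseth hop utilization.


U = 1.65·0.000125^(GP/1000) · (1 − e^(−0.04·t))/4.15
bigness = 1.65·0.000125^(65/1000) = 0.9200
boil_factor = (1 − e^(−0.04·46))/4.15 = 0.2027
U = 0.9200 · 0.2027

0.1865


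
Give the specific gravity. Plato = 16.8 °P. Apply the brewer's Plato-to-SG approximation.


SG = 259/(259 − P)
SG = 259/(259 − 16.8)

1.0694


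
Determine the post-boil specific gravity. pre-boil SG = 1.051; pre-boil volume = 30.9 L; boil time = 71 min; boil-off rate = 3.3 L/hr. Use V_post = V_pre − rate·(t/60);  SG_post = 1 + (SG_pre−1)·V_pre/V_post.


V_post = 30.9 − 3.3·(71/60) = 26.9950
SG_post = 1 + (1.051 − 1)·30.9/26.9950

1.0584


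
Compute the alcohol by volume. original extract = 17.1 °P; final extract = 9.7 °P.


SG = 259/(259 − P);  ABV = (OG − FG)·131.25
OG = 259/(259 − 17.1) = 1.0707
FG = 259/(259 − 9.7) = 1.0389
ABV = (1.0707 − 1.0389)·131.25

4.1713 % ABV


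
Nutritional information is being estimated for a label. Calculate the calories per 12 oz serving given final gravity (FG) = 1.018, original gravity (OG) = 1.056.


ABW = (OG−FG)·131.25·0.79/FG;  °P = 259 − 259/SG (for OG→OE and FG→AE);  RE = 0.1808·OE + 0.8192·AE;  Cal = (6.9·ABW + 4·(RE−0.1))·FG·3.55
ABW = (1.056 − 1.018)·131.25·0.79/1.018 = 3.8705
OE = 259 − 259/1.056 = 13.7348 °P
AE = 259 − 259/1.018 = 4.5796 °P
RE = 0.1808·13.7348 + 0.8192·4.5796 = 6.2348 °P
Cal = (6.9·3.8705 + 4·(6.2348−0.1))·1.018·3.55

185.1962 kcal


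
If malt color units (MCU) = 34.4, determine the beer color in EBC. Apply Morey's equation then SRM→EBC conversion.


SRM = 1.4922·MCU^0.6859;  EBC = SRM·1.97
SRM = 1.4922·34.4^0.6859 = 16.8948
EBC = 16.8948·1.97

33.2827 EBC


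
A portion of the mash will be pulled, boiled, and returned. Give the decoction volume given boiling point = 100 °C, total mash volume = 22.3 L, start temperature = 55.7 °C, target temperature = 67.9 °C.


V_dec = V_total·(T_target − T_start)/(T_boil − T_start)
V_dec = 22.3·(67.9 − 55.7)/(100 − 55.7)

6.1413 L


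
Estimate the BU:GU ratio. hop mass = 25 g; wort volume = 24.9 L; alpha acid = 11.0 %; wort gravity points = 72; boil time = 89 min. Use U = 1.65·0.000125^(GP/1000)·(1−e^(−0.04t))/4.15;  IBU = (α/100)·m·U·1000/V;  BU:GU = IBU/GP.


U = 1.65·0.000125^(72/1000)·(1−e^(−0.04·89))/4.15 = 0.2022
IBU = (11.0/100)·25·0.2022·1000/24.9 = 22.3366
BU:GU = 22.3366/72

0.3102


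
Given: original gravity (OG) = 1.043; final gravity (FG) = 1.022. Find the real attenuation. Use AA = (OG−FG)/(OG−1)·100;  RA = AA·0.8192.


AA = (1.043 − 1.022)/(1.043 − 1)·100 = 48.8372
RA = 48.8372·0.8192

40.0074 %


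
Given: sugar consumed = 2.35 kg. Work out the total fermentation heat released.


Q = m_sugar · 590 kJ/kg
Q = 2.35 · 590

1386.5000 kJ


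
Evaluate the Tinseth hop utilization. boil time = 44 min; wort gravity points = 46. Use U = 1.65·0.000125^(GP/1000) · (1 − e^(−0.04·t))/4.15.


bigness = 1.65·0.000125^(46/1000) = 1.0913
boil_factor = (1 − e^(−0.04·44))/4.15 = 0.1995
U = 1.0913 · 0.1995

0.2177


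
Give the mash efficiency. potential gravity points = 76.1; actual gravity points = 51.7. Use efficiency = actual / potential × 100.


efficiency = 51.7 / 76.1 × 100

67.9369 %


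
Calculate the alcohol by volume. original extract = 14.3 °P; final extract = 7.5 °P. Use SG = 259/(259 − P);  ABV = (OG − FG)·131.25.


OG = 259/(259 − 14.3) = 1.0584
FG = 259/(259 − 7.5) = 1.0298
ABV = (1.0584 − 1.0298)·131.25

3.7561 % ABV


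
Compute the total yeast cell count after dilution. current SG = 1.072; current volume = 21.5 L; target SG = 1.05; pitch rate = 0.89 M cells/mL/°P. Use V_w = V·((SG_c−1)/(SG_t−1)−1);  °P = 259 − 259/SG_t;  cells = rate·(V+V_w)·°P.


V_w = 21.5·((1.072−1)/(1.05−1)−1) = 9.4600
V_final = 21.5 + 9.4600 = 30.9600
°P = 259 − 259/1.05 = 12.3333
cells = 0.89·30.9600·12.3333

339.8376 billion cells


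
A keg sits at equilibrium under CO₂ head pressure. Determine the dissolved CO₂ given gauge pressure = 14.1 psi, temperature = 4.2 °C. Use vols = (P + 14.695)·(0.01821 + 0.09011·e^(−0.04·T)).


vols = (14.1 + 14.695)·(0.01821 + 0.09011·e^(−0.04·4.2))

2.7178 volumes


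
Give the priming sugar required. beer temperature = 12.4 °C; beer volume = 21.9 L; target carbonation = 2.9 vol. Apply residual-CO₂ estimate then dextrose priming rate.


residual = 14.695·(0.01821 + 0.09011·e^(−0.04·T));  sugar = (target − residual)·4.0·V
residual = 14.695·(0.01821 + 0.09011·e^(−0.04·12.4)) = 1.0740
sugar = (2.9 − 1.0740)·4.0·21.9

159.9609 g


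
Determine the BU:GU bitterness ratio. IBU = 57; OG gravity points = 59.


BU:GU = IBU / OG_points
BU:GU = 57 / 59

0.9661


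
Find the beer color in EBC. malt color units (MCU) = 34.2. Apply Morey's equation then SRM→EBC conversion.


SRM = 1.4922·MCU^0.6859;  EBC = SRM·1.97
SRM = 1.4922·34.2^0.6859 = 16.8273
EBC = 16.8273·1.97

33.1499 EBC


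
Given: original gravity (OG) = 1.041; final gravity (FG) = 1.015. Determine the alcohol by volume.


ABV = (OG − FG) · 131.25
ABV = (1.041 − 1.015) · 131.25

3.4125 % ABV


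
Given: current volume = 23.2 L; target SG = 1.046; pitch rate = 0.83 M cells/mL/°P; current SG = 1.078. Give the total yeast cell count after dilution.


V_w = V·((SG_c−1)/(SG_t−1)−1);  °P = 259 − 259/SG_t;  cells = rate·(V+V_w)·°P
V_w = 23.2·((1.078−1)/(1.046−1)−1) = 16.1391
V_final = 23.2 + 16.1391 = 39.3391
°P = 259 − 259/1.046 = 11.3901
cells = 0.83·39.3391·11.3901

371.9022 billion cells


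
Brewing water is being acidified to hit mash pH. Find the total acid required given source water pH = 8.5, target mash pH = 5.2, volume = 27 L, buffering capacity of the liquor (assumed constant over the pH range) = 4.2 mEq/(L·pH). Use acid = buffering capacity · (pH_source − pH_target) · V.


acid = 4.2 · (8.5 − 5.2) · 27

374.2200 mEq


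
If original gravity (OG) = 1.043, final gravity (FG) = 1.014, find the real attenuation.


AA = (OG−FG)/(OG−1)·100;  RA = AA·0.8192
AA = (1.043 − 1.014)/(1.043 − 1)·100 = 67.4419
RA = 67.4419·0.8192

55.2484 %


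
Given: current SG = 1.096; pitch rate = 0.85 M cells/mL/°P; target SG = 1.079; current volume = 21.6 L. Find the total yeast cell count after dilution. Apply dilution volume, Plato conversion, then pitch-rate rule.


V_w = V·((SG_c−1)/(SG_t−1)−1);  °P = 259 − 259/SG_t;  cells = rate·(V+V_w)·°P
V_w = 21.6·((1.096−1)/(1.079−1)−1) = 4.6481
V_final = 21.6 + 4.6481 = 26.2481
°P = 259 − 259/1.079 = 18.9629
cells = 0.85·26.2481·18.9629

423.0797 billion cells


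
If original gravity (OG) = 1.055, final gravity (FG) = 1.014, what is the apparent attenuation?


AA = (OG − FG)/(OG − 1) · 100
AA = (1.055 − 1.014)/(1.055 − 1) · 100

74.5455 %


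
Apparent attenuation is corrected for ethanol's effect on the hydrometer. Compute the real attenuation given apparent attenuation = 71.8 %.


RA = AA · 0.8192
RA = 71.8 · 0.8192

58.8186 %


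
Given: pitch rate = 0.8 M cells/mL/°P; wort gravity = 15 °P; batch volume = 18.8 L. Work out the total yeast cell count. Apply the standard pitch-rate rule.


cells (billions) = rate · V_L · °P
cells = 0.8 · 18.8 · 15

225.6000 billion cells


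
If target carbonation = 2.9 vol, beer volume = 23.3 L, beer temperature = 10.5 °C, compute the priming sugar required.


residual = 14.695·(0.01821 + 0.09011·e^(−0.04·T));  sugar = (target − residual)·4.0·V
residual = 14.695·(0.01821 + 0.09011·e^(−0.04·10.5)) = 1.1376
sugar = (2.9 − 1.1376)·4.0·23.3

164.2524 g


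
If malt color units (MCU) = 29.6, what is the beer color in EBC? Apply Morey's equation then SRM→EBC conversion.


SRM = 1.4922·MCU^0.6859;  EBC = SRM·1.97
SRM = 1.4922·29.6^0.6859 = 15.2400
EBC = 15.2400·1.97

30.0229 EBC


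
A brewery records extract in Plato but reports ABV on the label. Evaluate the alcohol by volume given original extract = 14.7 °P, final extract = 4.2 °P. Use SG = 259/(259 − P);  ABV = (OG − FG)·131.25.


OG = 259/(259 − 14.7) = 1.0602
FG = 259/(259 − 4.2) = 1.0165
ABV = (1.0602 − 1.0165)·131.25

5.7341 % ABV


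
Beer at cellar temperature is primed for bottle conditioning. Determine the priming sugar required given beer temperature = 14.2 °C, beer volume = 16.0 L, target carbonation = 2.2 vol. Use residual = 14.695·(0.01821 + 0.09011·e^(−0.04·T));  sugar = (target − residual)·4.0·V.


residual = 14.695·(0.01821 + 0.09011·e^(−0.04·14.2)) = 1.0179
sugar = (2.2 − 1.0179)·4.0·16.0

75.6515 g


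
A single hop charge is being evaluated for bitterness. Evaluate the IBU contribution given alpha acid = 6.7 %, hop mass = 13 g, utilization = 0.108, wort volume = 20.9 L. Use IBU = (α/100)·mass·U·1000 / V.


IBU = (6.7/100)·13·0.108·1000 / 20.9

4.5009 IBU


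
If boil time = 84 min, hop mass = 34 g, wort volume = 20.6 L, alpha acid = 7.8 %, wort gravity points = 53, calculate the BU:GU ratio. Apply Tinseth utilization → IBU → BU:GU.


U = 1.65·0.000125^(GP/1000)·(1−e^(−0.04t))/4.15;  IBU = (α/100)·m·U·1000/V;  BU:GU = IBU/GP
U = 1.65·0.000125^(53/1000)·(1−e^(−0.04·84))/4.15 = 0.2384
IBU = (7.8/100)·34·0.2384·1000/20.6 = 30.6849
BU:GU = 30.6849/53

0.5790


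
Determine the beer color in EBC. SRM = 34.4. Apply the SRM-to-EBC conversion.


EBC = SRM · 1.97
EBC = 34.4 · 1.97

67.7680 EBC


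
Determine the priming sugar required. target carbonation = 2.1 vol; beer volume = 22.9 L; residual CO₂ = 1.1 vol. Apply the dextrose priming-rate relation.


sugar = (target − residual)·4.0·V
sugar = (2.1 − 1.1)·4.0·22.9

91.6000 g


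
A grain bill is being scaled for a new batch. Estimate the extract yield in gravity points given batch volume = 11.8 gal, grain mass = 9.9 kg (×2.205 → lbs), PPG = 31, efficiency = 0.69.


points = lbs × PPG × eff / vol
lbs = 9.9 × 2.205 = 21.8295
points = 21.8295 × 31 × 0.69 / 11.8

39.5706 points


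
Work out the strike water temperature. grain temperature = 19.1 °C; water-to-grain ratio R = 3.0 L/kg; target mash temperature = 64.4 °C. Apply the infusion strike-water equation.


T_strike = (0.41/R)·(T_mash − T_grain) + T_mash
T_strike = (0.41/3.0)·(64.4 − 19.1) + 64.4

70.5910 °C


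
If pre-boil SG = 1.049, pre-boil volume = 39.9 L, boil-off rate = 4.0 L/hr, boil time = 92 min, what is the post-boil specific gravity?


V_post = V_pre − rate·(t/60);  SG_post = 1 + (SG_pre−1)·V_pre/V_post
V_post = 39.9 − 4.0·(92/60) = 33.7667
SG_post = 1 + (1.049 − 1)·39.9/33.7667

1.0579


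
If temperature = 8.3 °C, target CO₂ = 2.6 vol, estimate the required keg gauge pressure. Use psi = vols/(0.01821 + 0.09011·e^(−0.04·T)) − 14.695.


psi = 2.6/(0.01821 + 0.09011·e^(−0.04·8.3)) − 14.695

16.6822 psi


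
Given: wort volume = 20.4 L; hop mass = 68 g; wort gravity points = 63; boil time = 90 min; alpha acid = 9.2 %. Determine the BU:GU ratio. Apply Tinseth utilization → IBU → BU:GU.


U = 1.65·0.000125^(GP/1000)·(1−e^(−0.04t))/4.15;  IBU = (α/100)·m·U·1000/V;  BU:GU = IBU/GP
U = 1.65·0.000125^(63/1000)·(1−e^(−0.04·90))/4.15 = 0.2195
IBU = (9.2/100)·68·0.2195·1000/20.4 = 67.3250
BU:GU = 67.3250/63

1.0687


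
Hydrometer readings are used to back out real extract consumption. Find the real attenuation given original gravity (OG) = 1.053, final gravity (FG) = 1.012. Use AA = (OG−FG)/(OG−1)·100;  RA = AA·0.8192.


AA = (1.053 − 1.012)/(1.053 − 1)·100 = 77.3585
RA = 77.3585·0.8192

63.3721 %


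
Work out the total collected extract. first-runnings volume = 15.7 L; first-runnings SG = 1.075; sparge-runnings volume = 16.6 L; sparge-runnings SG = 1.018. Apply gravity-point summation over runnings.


total = Σ (SG_i − 1)·1000·V_i
first = (1.075 − 1)·1000·15.7 = 1177.5000
sparge = (1.018 − 1)·1000·16.6 = 298.8000
total = 1177.5000 + 298.8000

1476.3000 gravity·L


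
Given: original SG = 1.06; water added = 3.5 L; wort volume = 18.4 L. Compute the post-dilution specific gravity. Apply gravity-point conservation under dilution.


SG_new = 1 + (SG_old − 1)·V_old/(V_old + V_water)
pts = (1.06 − 1)·1000·18.4/(18.4 + 3.5) = 50.4110
SG_new = 1 + 50.4110/1000

1.0504


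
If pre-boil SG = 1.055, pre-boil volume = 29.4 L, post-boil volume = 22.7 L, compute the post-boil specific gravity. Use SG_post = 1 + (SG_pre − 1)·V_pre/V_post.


pts_pre = (1.055 − 1)·1000 = 55.0000
pts_post = 55.0000·29.4/22.7 = 71.2335
SG_post = 1 + 71.2335/1000

1.0712
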